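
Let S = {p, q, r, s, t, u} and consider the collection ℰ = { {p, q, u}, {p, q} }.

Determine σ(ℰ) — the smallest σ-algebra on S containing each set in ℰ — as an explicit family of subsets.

σ(ℰ) (8 sets): { {}, {u}, {p, q}, {p, q, u}, {r, s, t}, {r, s, t, u}, {p, q, r, s, t}, S }

Derivation:
Initial family (4 sets): { {}, {p, q}, {p, q, u}, S }.
Iteration 1: 2 new —
  {r, s, t}  = ᶜ of {p, q, u}
  {r, s, t, u}  = ᶜ of {p, q}
  |family| = 6
Iteration 2. New:
  {p, q, r, s, t}  = {r, s, t} ∪ {p, q}
  |family| = 7
Iteration 3. New:
  {u}  = ᶜ of {p, q, r, s, t}
  |family| = 8
Iteration 4: no new sets; the family is a σ-algebra.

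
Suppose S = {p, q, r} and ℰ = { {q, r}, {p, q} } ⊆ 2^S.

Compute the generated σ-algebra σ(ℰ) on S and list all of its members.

σ(ℰ) (8 sets): { {}, {p}, {q}, {r}, {p, q}, {p, r}, {q, r}, S }

Derivation:
Initial family (4 sets): { {}, {p, q}, {q, r}, S }.
Iteration 1 (2 new):
  {p}  = S∖{q, r}
  {r}  = S∖{p, q}
  (now 6)
Iteration 2 (1 new):
  {p, r}  = {r} ∪ {p}
  (now 7)
Iteration 3 (1 new):
  {q}  = S∖{p, r}
  (now 8)
Iteration 4: no new sets; the family is a σ-algebra.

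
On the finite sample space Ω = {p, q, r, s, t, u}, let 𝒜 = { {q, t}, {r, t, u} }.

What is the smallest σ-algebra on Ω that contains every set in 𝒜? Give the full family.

Answer: σ(𝒜) = { {}, {q}, {t}, {p, s}, {q, t}, {r, u}, {p, q, s}, {p, s, t}, {q, r, u}, {r, t, u}, {p, q, s, t}, {p, r, s, u}, {q, r, t, u}, {p, q, r, s, u}, {p, r, s, t, u}, Ω }

Derivation:
Take S₀ = 𝒜 ∪ {∅, Ω} = { {}, {q, t}, {r, t, u}, Ω }.
Step 1 adds 3:
  {p, q, s}  = complement {r, t, u}
  {p, r, s, u}  = complement {q, t}
  {q, r, t, u}  = {q, t} ∪ {r, t, u}
  — 7 sets.
Step 2. New:
  {p, s}  = complement {q, r, t, u}
  {p, q, s, t}  = {q, t} ∪ {p, q, s}
  {p, q, r, s, u}  = {p, r, s, u} ∪ {p, q, s}
  {p, r, s, t, u}  = {r, t, u} ∪ {p, r, s, u}
  — 11 sets.
Step 3: 3 new —
  {q}  = complement {p, r, s, t, u}
  {t}  = complement {p, q, r, s, u}
  {r, u}  = complement {p, q, s, t}
  — 14 sets.
Step 4. New:
  {p, s, t}  = {p, s} ∪ {t}
  {q, r, u}  = {r, u} ∪ {q}
  — 16 sets.
Step 5: closed — nothing new.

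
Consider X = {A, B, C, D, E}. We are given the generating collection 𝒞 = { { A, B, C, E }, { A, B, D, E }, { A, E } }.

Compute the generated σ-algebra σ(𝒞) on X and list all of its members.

σ(𝒞) = { {  }, { B }, { C }, { D }, { A, E }, { B, C }, { B, D }, { C, D }, { A, B, E }, { A, C, E }, { A, D, E }, { B, C, D }, { A, B, C, E }, { A, B, D, E }, { A, C, D, E }, X }

Working:
Initial family (5 sets): { {  }, { A, E }, { A, B, C, E }, { A, B, D, E }, X }.
Pass 1: 3 new —
  { C }  = ᶜ of { A, B, D, E }
  { D }  = ᶜ of { A, B, C, E }
  { B, C, D }  = ᶜ of { A, E }
Pass 2: +3 →
  { C, D }  = { D } ∪ { C }
  { A, C, E }  = { C } ∪ { A, E }
  { A, D, E }  = { D } ∪ { A, E }
Pass 3 (4 new):
  { B, C }  = ᶜ of { A, D, E }
  { B, D }  = ᶜ of { A, C, E }
  { A, B, E }  = ᶜ of { C, D }
  { A, C, D, E }  = { A, D, E } ∪ { C }
Pass 4 (1 new):
  { B }  = ᶜ of { A, C, D, E }
Pass 5: already closed under ᶜ and ∪.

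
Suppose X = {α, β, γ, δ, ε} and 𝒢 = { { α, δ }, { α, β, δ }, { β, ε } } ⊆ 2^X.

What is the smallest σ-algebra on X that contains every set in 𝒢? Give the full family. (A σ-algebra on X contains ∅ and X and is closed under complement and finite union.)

Initial family (5 sets): { {  }, { α, δ }, { β, ε }, { α, β, δ }, X }.
Iteration 1: +4 →
  { γ, ε }  = X∖{ α, β, δ }
  { α, γ, δ }  = X∖{ β, ε }
  { β, γ, ε }  = X∖{ α, δ }
  { α, β, δ, ε }  = { β, ε } ∪ { α, δ }
  [9 total]
Iteration 2 (3 new):
  { γ }  = X∖{ α, β, δ, ε }
  { α, β, γ, δ }  = { α, β, δ } ∪ { α, γ, δ }
  { α, γ, δ, ε }  = { α, γ, δ } ∪ { γ, ε }
  [12 total]
Iteration 3. New:
  { β }  = X∖{ α, γ, δ, ε }
  { ε }  = X∖{ α, β, γ, δ }
  [14 total]
Iteration 4. New:
  { β, γ }  = { γ } ∪ { β }
  { α, δ, ε }  = { α, δ } ∪ { ε }
  [16 total]
Iteration 5: no new sets; the family is a σ-algebra.

σ(𝒢) = { {  }, { β }, { γ }, { ε }, { α, δ }, { β, γ }, { β, ε }, { γ, ε }, { α, β, δ }, { α, γ, δ }, { α, δ, ε }, { β, γ, ε }, { α, β, γ, δ }, { α, β, δ, ε }, { α, γ, δ, ε }, X }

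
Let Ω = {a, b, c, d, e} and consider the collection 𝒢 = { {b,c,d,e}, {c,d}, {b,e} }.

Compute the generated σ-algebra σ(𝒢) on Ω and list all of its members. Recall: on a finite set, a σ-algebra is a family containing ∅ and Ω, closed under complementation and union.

Begin from { {}, {b,e}, {c,d}, {b,c,d,e}, Ω } (that is, 𝒢 plus ∅ and Ω).
Iteration 1 adds 3:
  {a}  = ᶜ of {b,c,d,e}
  {a,b,e}  = ᶜ of {c,d}
  {a,c,d}  = ᶜ of {b,e}
  [8 total]
Iteration 2: closed — nothing new.

Hence σ(𝒢) has 8 members: { {}, {a}, {b,e}, {c,d}, {a,b,e}, {a,c,d}, {b,c,d,e}, Ω }.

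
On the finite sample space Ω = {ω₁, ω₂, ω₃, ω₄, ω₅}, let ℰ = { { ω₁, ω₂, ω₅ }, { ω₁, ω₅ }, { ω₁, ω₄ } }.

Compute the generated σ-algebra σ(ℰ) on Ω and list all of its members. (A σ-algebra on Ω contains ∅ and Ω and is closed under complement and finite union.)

Begin from { {  }, { ω₁, ω₄ }, { ω₁, ω₅ }, { ω₁, ω₂, ω₅ }, Ω } (that is, ℰ plus ∅ and Ω).
Iteration 1: 5 new —
  { ω₃, ω₄ }  = complement { ω₁, ω₂, ω₅ }
  { ω₁, ω₄, ω₅ }  = { ω₁, ω₄ } ∪ { ω₁, ω₅ }
  { ω₂, ω₃, ω₄ }  = complement { ω₁, ω₅ }
  { ω₂, ω₃, ω₅ }  = complement { ω₁, ω₄ }
  { ω₁, ω₂, ω₄, ω₅ }  = { ω₁, ω₂, ω₅ } ∪ { ω₁, ω₄ }
  (now 10)
Iteration 2. New:
  { ω₃ }  = complement { ω₁, ω₂, ω₄, ω₅ }
  { ω₂, ω₃ }  = complement { ω₁, ω₄, ω₅ }
  { ω₁, ω₃, ω₄ }  = { ω₃, ω₄ } ∪ { ω₁, ω₄ }
  { ω₁, ω₂, ω₃, ω₄ }  = { ω₂, ω₃, ω₄ } ∪ { ω₁, ω₄ }
  { ω₁, ω₂, ω₃, ω₅ }  = { ω₁, ω₂, ω₅ } ∪ { ω₂, ω₃, ω₅ }
  { ω₁, ω₃, ω₄, ω₅ }  = { ω₁, ω₄, ω₅ } ∪ { ω₃, ω₄ }
  { ω₂, ω₃, ω₄, ω₅ }  = { ω₃, ω₄ } ∪ { ω₂, ω₃, ω₅ }
  (now 17)
Iteration 3 (6 new):
  { ω₁ }  = complement { ω₂, ω₃, ω₄, ω₅ }
  { ω₂ }  = complement { ω₁, ω₃, ω₄, ω₅ }
  { ω₄ }  = complement { ω₁, ω₂, ω₃, ω₅ }
  { ω₅ }  = complement { ω₁, ω₂, ω₃, ω₄ }
  { ω₂, ω₅ }  = complement { ω₁, ω₃, ω₄ }
  { ω₁, ω₃, ω₅ }  = { ω₃ } ∪ { ω₁, ω₅ }
  (now 23)
Iteration 4 (9 new):
  { ω₁, ω₂ }  = { ω₂ } ∪ { ω₁ }
  { ω₁, ω₃ }  = { ω₃ } ∪ { ω₁ }
  { ω₂, ω₄ }  = complement { ω₁, ω₃, ω₅ }
  { ω₃, ω₅ }  = { ω₅ } ∪ { ω₃ }
  { ω₄, ω₅ }  = { ω₅ } ∪ { ω₄ }
  { ω₁, ω₂, ω₃ }  = { ω₂, ω₃ } ∪ { ω₁ }
  { ω₁, ω₂, ω₄ }  = { ω₂ } ∪ { ω₁, ω₄ }
  { ω₂, ω₄, ω₅ }  = { ω₂, ω₅ } ∪ { ω₄ }
  { ω₃, ω₄, ω₅ }  = { ω₃, ω₄ } ∪ { ω₅ }
  (now 32)
Iteration 5: already closed under ᶜ and ∪.

Hence σ(ℰ) has 32 members: { {  }, { ω₁ }, { ω₂ }, { ω₃ }, { ω₄ }, { ω₅ }, { ω₁, ω₂ }, { ω₁, ω₃ }, { ω₁, ω₄ }, { ω₁, ω₅ }, { ω₂, ω₃ }, { ω₂, ω₄ }, { ω₂, ω₅ }, { ω₃, ω₄ }, { ω₃, ω₅ }, { ω₄, ω₅ }, { ω₁, ω₂, ω₃ }, { ω₁, ω₂, ω₄ }, { ω₁, ω₂, ω₅ }, { ω₁, ω₃, ω₄ }, { ω₁, ω₃, ω₅ }, { ω₁, ω₄, ω₅ }, { ω₂, ω₃, ω₄ }, { ω₂, ω₃, ω₅ }, { ω₂, ω₄, ω₅ }, { ω₃, ω₄, ω₅ }, { ω₁, ω₂, ω₃, ω₄ }, { ω₁, ω₂, ω₃, ω₅ }, { ω₁, ω₂, ω₄, ω₅ }, { ω₁, ω₃, ω₄, ω₅ }, { ω₂, ω₃, ω₄, ω₅ }, Ω }.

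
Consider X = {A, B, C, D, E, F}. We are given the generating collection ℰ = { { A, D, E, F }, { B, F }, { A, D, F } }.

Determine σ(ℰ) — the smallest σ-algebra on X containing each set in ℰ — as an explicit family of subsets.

Begin from { {  }, { B, F }, { A, D, F }, { A, D, E, F }, X } (that is, ℰ plus ∅ and X).
Round 1: 5 new —
  { B, C }  = ᶜ of { A, D, E, F }
  { B, C, E }  = ᶜ of { A, D, F }
  { A, B, D, F }  = { B, F } ∪ { A, D, F }
  { A, C, D, E }  = ᶜ of { B, F }
  { A, B, D, E, F }  = { A, D, E, F } ∪ { B, F }
Round 2: +7 →
  { C }  = ᶜ of { A, B, D, E, F }
  { C, E }  = ᶜ of { A, B, D, F }
  { B, C, F }  = { B, F } ∪ { B, C }
  { B, C, E, F }  = { B, F } ∪ { B, C, E }
  { A, B, C, D, E }  = { B, C, E } ∪ { A, C, D, E }
  { A, B, C, D, F }  = { A, B, D, F } ∪ { B, C }
  { A, C, D, E, F }  = { A, D, E, F } ∪ { A, C, D, E }
Round 3 (6 new):
  { B }  = ᶜ of { A, C, D, E, F }
  { E }  = ᶜ of { A, B, C, D, F }
  { F }  = ᶜ of { A, B, C, D, E }
  { A, D }  = ᶜ of { B, C, E, F }
  { A, D, E }  = ᶜ of { B, C, F }
  { A, C, D, F }  = { C } ∪ { A, D, F }
Round 4: 9 new —
  { B, E }  = ᶜ of { A, C, D, F }
  { C, F }  = { F } ∪ { C }
  { E, F }  = { F } ∪ { E }
  { A, B, D }  = { B } ∪ { A, D }
  { A, C, D }  = { C } ∪ { A, D }
  { B, E, F }  = { B, F } ∪ { E }
  { C, E, F }  = { F } ∪ { C, E }
  { A, B, C, D }  = { B, C } ∪ { A, D }
  { A, B, D, E }  = { A, D, E } ∪ { B }
Round 5 adds nothing — fixpoint reached.

|σ(ℰ)| = 32.  σ(ℰ) = { {  }, { B }, { C }, { E }, { F }, { A, D }, { B, C }, { B, E }, { B, F }, { C, E }, { C, F }, { E, F }, { A, B, D }, { A, C, D }, { A, D, E }, { A, D, F }, { B, C, E }, { B, C, F }, { B, E, F }, { C, E, F }, { A, B, C, D }, { A, B, D, E }, { A, B, D, F }, { A, C, D, E }, { A, C, D, F }, { A, D, E, F }, { B, C, E, F }, { A, B, C, D, E }, { A, B, C, D, F }, { A, B, D, E, F }, { A, C, D, E, F }, X }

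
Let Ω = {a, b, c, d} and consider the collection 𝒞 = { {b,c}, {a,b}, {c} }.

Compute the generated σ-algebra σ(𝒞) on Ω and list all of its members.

σ(𝒞) = { ∅, {a}, {b}, {c}, {d}, {a,b}, {a,c}, {a,d}, {b,c}, {b,d}, {c,d}, {a,b,c}, {a,b,d}, {a,c,d}, {b,c,d}, Ω }

Trace:
Start: 𝒞 ∪ {∅, Ω} = { ∅, {c}, {a,b}, {b,c}, Ω }.
Pass 1 (4 new):
  {a,d}  = Ω∖{b,c}
  {c,d}  = Ω∖{a,b}
  {a,b,c}  = {c} ∪ {a,b}
  {a,b,d}  = Ω∖{c}
Pass 2 adds 3:
  {d}  = Ω∖{a,b,c}
  {a,c,d}  = {c,d} ∪ {a,d}
  {b,c,d}  = {c,d} ∪ {b,c}
Pass 3. New:
  {a}  = Ω∖{b,c,d}
  {b}  = Ω∖{a,c,d}
Pass 4 adds 2:
  {a,c}  = {c} ∪ {a}
  {b,d}  = {d} ∪ {b}
Pass 5: closed — nothing new.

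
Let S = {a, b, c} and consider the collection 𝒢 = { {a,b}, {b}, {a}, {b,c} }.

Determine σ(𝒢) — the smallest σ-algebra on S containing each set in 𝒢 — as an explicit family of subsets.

|σ(𝒢)| = 8.  σ(𝒢) = { {}, {a}, {b}, {c}, {a,b}, {a,c}, {b,c}, S }

Trace:
Initial family (6 sets): { {}, {a}, {b}, {a,b}, {b,c}, S }.
Iteration 1. New:
  {c}  = {a,b}ᶜ
  {a,c}  = {b}ᶜ
  — 8 sets.
Iteration 2 adds nothing — fixpoint reached.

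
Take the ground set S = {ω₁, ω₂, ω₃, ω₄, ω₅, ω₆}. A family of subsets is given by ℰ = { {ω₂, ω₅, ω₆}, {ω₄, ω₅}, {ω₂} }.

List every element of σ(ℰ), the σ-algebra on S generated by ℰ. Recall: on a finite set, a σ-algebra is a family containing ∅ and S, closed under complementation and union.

Answer: σ(ℰ) = { ∅, {ω₂}, {ω₄}, {ω₅}, {ω₆}, {ω₁, ω₃}, {ω₂, ω₄}, {ω₂, ω₅}, {ω₂, ω₆}, {ω₄, ω₅}, {ω₄, ω₆}, {ω₅, ω₆}, {ω₁, ω₂, ω₃}, {ω₁, ω₃, ω₄}, {ω₁, ω₃, ω₅}, {ω₁, ω₃, ω₆}, {ω₂, ω₄, ω₅}, {ω₂, ω₄, ω₆}, {ω₂, ω₅, ω₆}, {ω₄, ω₅, ω₆}, {ω₁, ω₂, ω₃, ω₄}, {ω₁, ω₂, ω₃, ω₅}, {ω₁, ω₂, ω₃, ω₆}, {ω₁, ω₃, ω₄, ω₅}, {ω₁, ω₃, ω₄, ω₆}, {ω₁, ω₃, ω₅, ω₆}, {ω₂, ω₄, ω₅, ω₆}, {ω₁, ω₂, ω₃, ω₄, ω₅}, {ω₁, ω₂, ω₃, ω₄, ω₆}, {ω₁, ω₂, ω₃, ω₅, ω₆}, {ω₁, ω₃, ω₄, ω₅, ω₆}, S }

Derivation:
Begin from { ∅, {ω₂}, {ω₄, ω₅}, {ω₂, ω₅, ω₆}, S } (that is, ℰ plus ∅ and S).
Pass 1. New:
  {ω₁, ω₃, ω₄}  = complement {ω₂, ω₅, ω₆}
  {ω₂, ω₄, ω₅}  = {ω₄, ω₅} ∪ {ω₂}
  {ω₁, ω₂, ω₃, ω₆}  = complement {ω₄, ω₅}
  {ω₂, ω₄, ω₅, ω₆}  = {ω₄, ω₅} ∪ {ω₂, ω₅, ω₆}
  {ω₁, ω₃, ω₄, ω₅, ω₆}  = complement {ω₂}
  [10 total]
Pass 2 adds 7:
  {ω₁, ω₃}  = complement {ω₂, ω₄, ω₅, ω₆}
  {ω₁, ω₃, ω₆}  = complement {ω₂, ω₄, ω₅}
  {ω₁, ω₂, ω₃, ω₄}  = {ω₂} ∪ {ω₁, ω₃, ω₄}
  {ω₁, ω₃, ω₄, ω₅}  = {ω₄, ω₅} ∪ {ω₁, ω₃, ω₄}
  {ω₁, ω₂, ω₃, ω₄, ω₅}  = {ω₁, ω₃, ω₄} ∪ {ω₂, ω₄, ω₅}
  {ω₁, ω₂, ω₃, ω₄, ω₆}  = {ω₁, ω₂, ω₃, ω₆} ∪ {ω₁, ω₃, ω₄}
  {ω₁, ω₂, ω₃, ω₅, ω₆}  = {ω₂, ω₅, ω₆} ∪ {ω₁, ω₂, ω₃, ω₆}
  [17 total]
Pass 3: 7 new —
  {ω₄}  = complement {ω₁, ω₂, ω₃, ω₅, ω₆}
  {ω₅}  = complement {ω₁, ω₂, ω₃, ω₄, ω₆}
  {ω₆}  = complement {ω₁, ω₂, ω₃, ω₄, ω₅}
  {ω₂, ω₆}  = complement {ω₁, ω₃, ω₄, ω₅}
  {ω₅, ω₆}  = complement {ω₁, ω₂, ω₃, ω₄}
  {ω₁, ω₂, ω₃}  = {ω₁, ω₃} ∪ {ω₂}
  {ω₁, ω₃, ω₄, ω₆}  = {ω₁, ω₃, ω₄} ∪ {ω₁, ω₃, ω₆}
  [24 total]
Pass 4. New:
  {ω₂, ω₄}  = {ω₂} ∪ {ω₄}
  {ω₂, ω₅}  = complement {ω₁, ω₃, ω₄, ω₆}
  {ω₄, ω₆}  = {ω₆} ∪ {ω₄}
  {ω₁, ω₃, ω₅}  = {ω₅} ∪ {ω₁, ω₃}
  {ω₂, ω₄, ω₆}  = {ω₂, ω₆} ∪ {ω₄}
  {ω₄, ω₅, ω₆}  = complement {ω₁, ω₂, ω₃}
  {ω₁, ω₂, ω₃, ω₅}  = {ω₁, ω₂, ω₃} ∪ {ω₅}
  {ω₁, ω₃, ω₅, ω₆}  = {ω₅, ω₆} ∪ {ω₁, ω₃, ω₆}
  [32 total]
Pass 5 adds nothing — fixpoint reached.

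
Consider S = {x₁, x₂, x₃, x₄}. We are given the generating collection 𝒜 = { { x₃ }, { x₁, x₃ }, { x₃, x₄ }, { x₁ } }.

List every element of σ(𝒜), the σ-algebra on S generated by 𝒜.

Seed the family with 𝒜 together with ∅ and S: { ∅, { x₁ }, { x₃ }, { x₁, x₃ }, { x₃, x₄ }, S }.
Step 1 adds 5:
  { x₁, x₂ }  = ᶜ of { x₃, x₄ }
  { x₂, x₄ }  = ᶜ of { x₁, x₃ }
  { x₁, x₂, x₄ }  = ᶜ of { x₃ }
  { x₁, x₃, x₄ }  = { x₃, x₄ } ∪ { x₁, x₃ }
  { x₂, x₃, x₄ }  = ᶜ of { x₁ }
  — 11 sets.
Step 2: +2 →
  { x₂ }  = ᶜ of { x₁, x₃, x₄ }
  { x₁, x₂, x₃ }  = { x₁, x₂ } ∪ { x₃ }
  — 13 sets.
Step 3: 2 new —
  { x₄ }  = ᶜ of { x₁, x₂, x₃ }
  { x₂, x₃ }  = { x₃ } ∪ { x₂ }
  — 15 sets.
Step 4 adds 1:
  { x₁, x₄ }  = ᶜ of { x₂, x₃ }
  — 16 sets.
Step 5: closed — nothing new.

|σ(𝒜)| = 16.  σ(𝒜) = { ∅, { x₁ }, { x₂ }, { x₃ }, { x₄ }, { x₁, x₂ }, { x₁, x₃ }, { x₁, x₄ }, { x₂, x₃ }, { x₂, x₄ }, { x₃, x₄ }, { x₁, x₂, x₃ }, { x₁, x₂, x₄ }, { x₁, x₃, x₄ }, { x₂, x₃, x₄ }, S }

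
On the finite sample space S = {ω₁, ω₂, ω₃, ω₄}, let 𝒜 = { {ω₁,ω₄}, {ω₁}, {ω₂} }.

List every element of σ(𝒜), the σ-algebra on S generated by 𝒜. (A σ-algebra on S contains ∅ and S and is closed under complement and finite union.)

σ(𝒜) = { ∅, {ω₁}, {ω₂}, {ω₃}, {ω₄}, {ω₁,ω₂}, {ω₁,ω₃}, {ω₁,ω₄}, {ω₂,ω₃}, {ω₂,ω₄}, {ω₃,ω₄}, {ω₁,ω₂,ω₃}, {ω₁,ω₂,ω₄}, {ω₁,ω₃,ω₄}, {ω₂,ω₃,ω₄}, S }

Check:
Start: 𝒜 ∪ {∅, S} = { ∅, {ω₁}, {ω₂}, {ω₁,ω₄}, S }.
Round 1: 5 new —
  {ω₁,ω₂}  = {ω₂} ∪ {ω₁}
  {ω₂,ω₃}  = {ω₁,ω₄}ᶜ
  {ω₁,ω₂,ω₄}  = {ω₁,ω₄} ∪ {ω₂}
  {ω₁,ω₃,ω₄}  = {ω₂}ᶜ
  {ω₂,ω₃,ω₄}  = {ω₁}ᶜ
  [10 total]
Round 2. New:
  {ω₃}  = {ω₁,ω₂,ω₄}ᶜ
  {ω₃,ω₄}  = {ω₁,ω₂}ᶜ
  {ω₁,ω₂,ω₃}  = {ω₁,ω₂} ∪ {ω₂,ω₃}
  [13 total]
Round 3: +2 →
  {ω₄}  = {ω₁,ω₂,ω₃}ᶜ
  {ω₁,ω₃}  = {ω₃} ∪ {ω₁}
  [15 total]
Round 4 adds 1:
  {ω₂,ω₄}  = {ω₁,ω₃}ᶜ
  [16 total]
Round 5: stable.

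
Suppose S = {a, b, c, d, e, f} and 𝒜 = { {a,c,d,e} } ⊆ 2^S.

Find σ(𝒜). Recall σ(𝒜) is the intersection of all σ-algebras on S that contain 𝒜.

Initial family (3 sets): { {}, {a,c,d,e}, S }.
Step 1. New:
  {b,f}  = S∖{a,c,d,e}
  — 4 sets.
Step 2: stable.

|σ(𝒜)| = 4.  σ(𝒜) = { {}, {b,f}, {a,c,d,e}, S }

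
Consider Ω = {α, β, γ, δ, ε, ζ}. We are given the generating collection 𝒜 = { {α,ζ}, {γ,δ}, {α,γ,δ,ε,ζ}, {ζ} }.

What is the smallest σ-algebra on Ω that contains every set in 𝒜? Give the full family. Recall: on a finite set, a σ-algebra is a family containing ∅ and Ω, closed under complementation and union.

σ(𝒜) (32 sets): { {}, {α}, {β}, {ε}, {ζ}, {α,β}, {α,ε}, {α,ζ}, {β,ε}, {β,ζ}, {γ,δ}, {ε,ζ}, {α,β,ε}, {α,β,ζ}, {α,γ,δ}, {α,ε,ζ}, {β,γ,δ}, {β,ε,ζ}, {γ,δ,ε}, {γ,δ,ζ}, {α,β,γ,δ}, {α,β,ε,ζ}, {α,γ,δ,ε}, {α,γ,δ,ζ}, {β,γ,δ,ε}, {β,γ,δ,ζ}, {γ,δ,ε,ζ}, {α,β,γ,δ,ε}, {α,β,γ,δ,ζ}, {α,γ,δ,ε,ζ}, {β,γ,δ,ε,ζ}, Ω }

Working:
Initial family (6 sets): { {}, {ζ}, {α,ζ}, {γ,δ}, {α,γ,δ,ε,ζ}, Ω }.
Iteration 1: +6 →
  {β}  = {α,γ,δ,ε,ζ}ᶜ
  {γ,δ,ζ}  = {γ,δ} ∪ {ζ}
  {α,β,ε,ζ}  = {γ,δ}ᶜ
  {α,γ,δ,ζ}  = {γ,δ} ∪ {α,ζ}
  {β,γ,δ,ε}  = {α,ζ}ᶜ
  {α,β,γ,δ,ε}  = {ζ}ᶜ
  [12 total]
Iteration 2: 8 new —
  {β,ε}  = {α,γ,δ,ζ}ᶜ
  {β,ζ}  = {β} ∪ {ζ}
  {α,β,ε}  = {γ,δ,ζ}ᶜ
  {α,β,ζ}  = {α,ζ} ∪ {β}
  {β,γ,δ}  = {γ,δ} ∪ {β}
  {β,γ,δ,ζ}  = {β} ∪ {γ,δ,ζ}
  {α,β,γ,δ,ζ}  = {β} ∪ {α,γ,δ,ζ}
  {β,γ,δ,ε,ζ}  = {β,γ,δ,ε} ∪ {ζ}
  [20 total]
Iteration 3. New:
  {α}  = {β,γ,δ,ε,ζ}ᶜ
  {ε}  = {α,β,γ,δ,ζ}ᶜ
  {α,ε}  = {β,γ,δ,ζ}ᶜ
  {α,ε,ζ}  = {β,γ,δ}ᶜ
  {β,ε,ζ}  = {β,ε} ∪ {β,ζ}
  {γ,δ,ε}  = {α,β,ζ}ᶜ
  {α,γ,δ,ε}  = {β,ζ}ᶜ
  [27 total]
Iteration 4: +5 →
  {α,β}  = {β} ∪ {α}
  {ε,ζ}  = {ζ} ∪ {ε}
  {α,γ,δ}  = {β,ε,ζ}ᶜ
  {α,β,γ,δ}  = {β,γ,δ} ∪ {α}
  {γ,δ,ε,ζ}  = {γ,δ,ε} ∪ {ζ}
  [32 total]
After Iteration 5 the family is unchanged; done.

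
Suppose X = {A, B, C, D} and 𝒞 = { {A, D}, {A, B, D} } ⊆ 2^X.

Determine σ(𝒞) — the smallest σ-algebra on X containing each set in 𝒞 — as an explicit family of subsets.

Seed the family with 𝒞 together with ∅ and X: { ∅, {A, D}, {A, B, D}, X }.
Pass 1: 2 new —
  {C}  = ᶜ of {A, B, D}
  {B, C}  = ᶜ of {A, D}
Pass 2: 1 new —
  {A, C, D}  = {C} ∪ {A, D}
Pass 3: +1 →
  {B}  = ᶜ of {A, C, D}
Pass 4: no new sets; the family is a σ-algebra.

|σ(𝒞)| = 8.  σ(𝒞) = { ∅, {B}, {C}, {A, D}, {B, C}, {A, B, D}, {A, C, D}, X }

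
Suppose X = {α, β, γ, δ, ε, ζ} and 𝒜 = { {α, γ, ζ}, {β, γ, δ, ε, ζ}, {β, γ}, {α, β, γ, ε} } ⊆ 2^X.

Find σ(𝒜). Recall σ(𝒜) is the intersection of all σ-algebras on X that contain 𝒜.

Take S₀ = 𝒜 ∪ {∅, X} = { ∅, {β, γ}, {α, γ, ζ}, {α, β, γ, ε}, {β, γ, δ, ε, ζ}, X }.
Step 1 adds 6:
  {α}  = {β, γ, δ, ε, ζ}ᶜ
  {δ, ζ}  = {α, β, γ, ε}ᶜ
  {β, δ, ε}  = {α, γ, ζ}ᶜ
  {α, β, γ, ζ}  = {β, γ} ∪ {α, γ, ζ}
  {α, δ, ε, ζ}  = {β, γ}ᶜ
  {α, β, γ, ε, ζ}  = {α, γ, ζ} ∪ {α, β, γ, ε}
  (now 12)
Step 2. New:
  {δ}  = {α, β, γ, ε, ζ}ᶜ
  {δ, ε}  = {α, β, γ, ζ}ᶜ
  {α, β, γ}  = {β, γ} ∪ {α}
  {α, δ, ζ}  = {δ, ζ} ∪ {α}
  {α, β, δ, ε}  = {β, δ, ε} ∪ {α}
  {α, γ, δ, ζ}  = {α, γ, ζ} ∪ {δ, ζ}
  {β, γ, δ, ε}  = {β, γ} ∪ {β, δ, ε}
  {β, γ, δ, ζ}  = {β, γ} ∪ {δ, ζ}
  {β, δ, ε, ζ}  = {δ, ζ} ∪ {β, δ, ε}
  {α, β, γ, δ, ε}  = {α, β, γ, ε} ∪ {β, δ, ε}
  {α, β, γ, δ, ζ}  = {α, β, γ, ζ} ∪ {δ, ζ}
  {α, β, δ, ε, ζ}  = {α, δ, ε, ζ} ∪ {β, δ, ε}
  {α, γ, δ, ε, ζ}  = {α, γ, ζ} ∪ {α, δ, ε, ζ}
  (now 25)
Step 3: 15 new —
  {β}  = {α, γ, δ, ε, ζ}ᶜ
  {γ}  = {α, β, δ, ε, ζ}ᶜ
  {ε}  = {α, β, γ, δ, ζ}ᶜ
  {ζ}  = {α, β, γ, δ, ε}ᶜ
  {α, γ}  = {β, δ, ε, ζ}ᶜ
  {α, δ}  = {δ} ∪ {α}
  {α, ε}  = {β, γ, δ, ζ}ᶜ
  {α, ζ}  = {β, γ, δ, ε}ᶜ
  {β, ε}  = {α, γ, δ, ζ}ᶜ
  {γ, ζ}  = {α, β, δ, ε}ᶜ
  {α, δ, ε}  = {δ, ε} ∪ {α}
  {β, γ, δ}  = {β, γ} ∪ {δ}
  {β, γ, ε}  = {α, δ, ζ}ᶜ
  {δ, ε, ζ}  = {α, β, γ}ᶜ
  {α, β, γ, δ}  = {α, β, γ} ∪ {δ}
  (now 40)
Step 4. New:
  {α, β}  = {β} ∪ {α}
  {β, δ}  = {β} ∪ {δ}
  {β, ζ}  = {β} ∪ {ζ}
  {γ, δ}  = {γ} ∪ {δ}
  {γ, ε}  = {γ} ∪ {ε}
  {ε, ζ}  = {α, β, γ, δ}ᶜ
  {α, β, δ}  = {β} ∪ {α, δ}
  {α, β, ε}  = {β} ∪ {α, ε}
  {α, β, ζ}  = {α, ζ} ∪ {β}
  {α, γ, δ}  = {α, γ} ∪ {δ}
  {α, γ, ε}  = {α, γ} ∪ {α, ε}
  {α, ε, ζ}  = {β, γ, δ}ᶜ
  {β, γ, ζ}  = {α, δ, ε}ᶜ
  {β, δ, ζ}  = {β} ∪ {δ, ζ}
  {β, ε, ζ}  = {β, ε} ∪ {ζ}
  {γ, δ, ε}  = {δ, ε} ∪ {γ}
  {γ, δ, ζ}  = {γ} ∪ {δ, ζ}
  {γ, ε, ζ}  = {γ, ζ} ∪ {ε}
  {α, β, δ, ζ}  = {β} ∪ {α, δ, ζ}
  {α, β, ε, ζ}  = {α, ζ} ∪ {β, ε}
  {α, γ, δ, ε}  = {δ, ε} ∪ {α, γ}
  {α, γ, ε, ζ}  = {α, γ, ζ} ∪ {α, ε}
  {β, γ, ε, ζ}  = {α, δ}ᶜ
  {γ, δ, ε, ζ}  = {δ, ε} ∪ {γ, ζ}
  (now 64)
Step 5: stable.

Therefore σ(𝒜) = { ∅, {α}, {β}, {γ}, {δ}, {ε}, {ζ}, {α, β}, {α, γ}, {α, δ}, {α, ε}, {α, ζ}, {β, γ}, {β, δ}, {β, ε}, {β, ζ}, {γ, δ}, {γ, ε}, {γ, ζ}, {δ, ε}, {δ, ζ}, {ε, ζ}, {α, β, γ}, {α, β, δ}, {α, β, ε}, {α, β, ζ}, {α, γ, δ}, {α, γ, ε}, {α, γ, ζ}, {α, δ, ε}, {α, δ, ζ}, {α, ε, ζ}, {β, γ, δ}, {β, γ, ε}, {β, γ, ζ}, {β, δ, ε}, {β, δ, ζ}, {β, ε, ζ}, {γ, δ, ε}, {γ, δ, ζ}, {γ, ε, ζ}, {δ, ε, ζ}, {α, β, γ, δ}, {α, β, γ, ε}, {α, β, γ, ζ}, {α, β, δ, ε}, {α, β, δ, ζ}, {α, β, ε, ζ}, {α, γ, δ, ε}, {α, γ, δ, ζ}, {α, γ, ε, ζ}, {α, δ, ε, ζ}, {β, γ, δ, ε}, {β, γ, δ, ζ}, {β, γ, ε, ζ}, {β, δ, ε, ζ}, {γ, δ, ε, ζ}, {α, β, γ, δ, ε}, {α, β, γ, δ, ζ}, {α, β, γ, ε, ζ}, {α, β, δ, ε, ζ}, {α, γ, δ, ε, ζ}, {β, γ, δ, ε, ζ}, X } (|σ(𝒜)| = 64).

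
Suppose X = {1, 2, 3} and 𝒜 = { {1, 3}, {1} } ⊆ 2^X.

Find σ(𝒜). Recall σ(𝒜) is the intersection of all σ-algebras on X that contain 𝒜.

Start: 𝒜 ∪ {∅, X} = { ∅, {1}, {1, 3}, X }.
Step 1. New:
  {2}  = {1, 3}ᶜ
  {2, 3}  = {1}ᶜ
Step 2: 1 new —
  {1, 2}  = {2} ∪ {1}
Step 3 (1 new):
  {3}  = {1, 2}ᶜ
Step 4: no new sets; the family is a σ-algebra.

Hence σ(𝒜) has 8 members: { ∅, {1}, {2}, {3}, {1, 2}, {1, 3}, {2, 3}, X }.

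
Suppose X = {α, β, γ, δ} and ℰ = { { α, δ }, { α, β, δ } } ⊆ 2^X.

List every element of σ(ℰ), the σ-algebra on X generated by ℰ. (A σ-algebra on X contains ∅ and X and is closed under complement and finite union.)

Initial family (4 sets): { {}, { α, δ }, { α, β, δ }, X }.
Pass 1: +2 →
  { γ }  = complement { α, β, δ }
  { β, γ }  = complement { α, δ }
  [6 total]
Pass 2 (1 new):
  { α, γ, δ }  = { γ } ∪ { α, δ }
  [7 total]
Pass 3: 1 new —
  { β }  = complement { α, γ, δ }
  [8 total]
Pass 4: stable.

Hence σ(ℰ) has 8 members: { {}, { β }, { γ }, { α, δ }, { β, γ }, { α, β, δ }, { α, γ, δ }, X }.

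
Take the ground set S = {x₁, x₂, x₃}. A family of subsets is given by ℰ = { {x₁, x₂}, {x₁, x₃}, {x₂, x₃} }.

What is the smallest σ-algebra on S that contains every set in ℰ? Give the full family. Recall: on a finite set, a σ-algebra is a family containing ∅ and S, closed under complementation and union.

Start: ℰ ∪ {∅, S} = { {}, {x₁, x₂}, {x₁, x₃}, {x₂, x₃}, S }.
Round 1 adds 3:
  {x₁}  = ᶜ of {x₂, x₃}
  {x₂}  = ᶜ of {x₁, x₃}
  {x₃}  = ᶜ of {x₁, x₂}
  (now 8)
Round 2: closed — nothing new.

Therefore σ(ℰ) = { {}, {x₁}, {x₂}, {x₃}, {x₁, x₂}, {x₁, x₃}, {x₂, x₃}, S } (|σ(ℰ)| = 8).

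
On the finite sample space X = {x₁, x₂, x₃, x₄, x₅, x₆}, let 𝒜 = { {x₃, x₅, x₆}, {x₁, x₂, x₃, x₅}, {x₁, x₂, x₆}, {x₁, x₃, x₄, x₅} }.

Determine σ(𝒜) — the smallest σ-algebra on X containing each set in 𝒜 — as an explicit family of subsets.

σ(𝒜) (32 sets): { {}, {x₁}, {x₂}, {x₄}, {x₆}, {x₁, x₂}, {x₁, x₄}, {x₁, x₆}, {x₂, x₄}, {x₂, x₆}, {x₃, x₅}, {x₄, x₆}, {x₁, x₂, x₄}, {x₁, x₂, x₆}, {x₁, x₃, x₅}, {x₁, x₄, x₆}, {x₂, x₃, x₅}, {x₂, x₄, x₆}, {x₃, x₄, x₅}, {x₃, x₅, x₆}, {x₁, x₂, x₃, x₅}, {x₁, x₂, x₄, x₆}, {x₁, x₃, x₄, x₅}, {x₁, x₃, x₅, x₆}, {x₂, x₃, x₄, x₅}, {x₂, x₃, x₅, x₆}, {x₃, x₄, x₅, x₆}, {x₁, x₂, x₃, x₄, x₅}, {x₁, x₂, x₃, x₅, x₆}, {x₁, x₃, x₄, x₅, x₆}, {x₂, x₃, x₄, x₅, x₆}, X }

Derivation:
Begin from { {}, {x₁, x₂, x₆}, {x₃, x₅, x₆}, {x₁, x₂, x₃, x₅}, {x₁, x₃, x₄, x₅}, X } (that is, 𝒜 plus ∅ and X).
Step 1: 7 new —
  {x₂, x₆}  = {x₁, x₃, x₄, x₅}ᶜ
  {x₄, x₆}  = {x₁, x₂, x₃, x₅}ᶜ
  {x₁, x₂, x₄}  = {x₃, x₅, x₆}ᶜ
  {x₃, x₄, x₅}  = {x₁, x₂, x₆}ᶜ
  {x₁, x₂, x₃, x₄, x₅}  = {x₁, x₃, x₄, x₅} ∪ {x₁, x₂, x₃, x₅}
  {x₁, x₂, x₃, x₅, x₆}  = {x₃, x₅, x₆} ∪ {x₁, x₂, x₆}
  {x₁, x₃, x₄, x₅, x₆}  = {x₁, x₃, x₄, x₅} ∪ {x₃, x₅, x₆}
Step 2: 8 new —
  {x₂}  = {x₁, x₃, x₄, x₅, x₆}ᶜ
  {x₄}  = {x₁, x₂, x₃, x₅, x₆}ᶜ
  {x₆}  = {x₁, x₂, x₃, x₄, x₅}ᶜ
  {x₂, x₄, x₆}  = {x₂, x₆} ∪ {x₄, x₆}
  {x₁, x₂, x₄, x₆}  = {x₂, x₆} ∪ {x₁, x₂, x₄}
  {x₂, x₃, x₅, x₆}  = {x₂, x₆} ∪ {x₃, x₅, x₆}
  {x₃, x₄, x₅, x₆}  = {x₃, x₄, x₅} ∪ {x₃, x₅, x₆}
  {x₂, x₃, x₄, x₅, x₆}  = {x₃, x₄, x₅} ∪ {x₂, x₆}
Step 3: +7 →
  {x₁}  = {x₂, x₃, x₄, x₅, x₆}ᶜ
  {x₁, x₂}  = {x₃, x₄, x₅, x₆}ᶜ
  {x₁, x₄}  = {x₂, x₃, x₅, x₆}ᶜ
  {x₂, x₄}  = {x₂} ∪ {x₄}
  {x₃, x₅}  = {x₁, x₂, x₄, x₆}ᶜ
  {x₁, x₃, x₅}  = {x₂, x₄, x₆}ᶜ
  {x₂, x₃, x₄, x₅}  = {x₃, x₄, x₅} ∪ {x₂}
Step 4 adds 4:
  {x₁, x₆}  = {x₂, x₃, x₄, x₅}ᶜ
  {x₁, x₄, x₆}  = {x₁} ∪ {x₄, x₆}
  {x₂, x₃, x₅}  = {x₂} ∪ {x₃, x₅}
  {x₁, x₃, x₅, x₆}  = {x₂, x₄}ᶜ
Step 5 adds nothing — fixpoint reached.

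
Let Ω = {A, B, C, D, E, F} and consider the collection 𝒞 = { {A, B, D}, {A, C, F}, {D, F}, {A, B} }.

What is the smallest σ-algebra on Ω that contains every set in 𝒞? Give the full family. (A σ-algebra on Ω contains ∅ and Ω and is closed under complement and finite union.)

Begin from { {}, {A, B}, {D, F}, {A, B, D}, {A, C, F}, Ω } (that is, 𝒞 plus ∅ and Ω).
Step 1. New:
  {B, D, E}  = ᶜ of {A, C, F}
  {C, E, F}  = ᶜ of {A, B, D}
  {A, B, C, E}  = ᶜ of {D, F}
  {A, B, C, F}  = {A, B} ∪ {A, C, F}
  {A, B, D, F}  = {A, B} ∪ {D, F}
  {A, C, D, F}  = {A, C, F} ∪ {D, F}
  {C, D, E, F}  = ᶜ of {A, B}
  {A, B, C, D, F}  = {A, C, F} ∪ {A, B, D}
  (now 14)
Step 2: +12 →
  {E}  = ᶜ of {A, B, C, D, F}
  {B, E}  = ᶜ of {A, C, D, F}
  {C, E}  = ᶜ of {A, B, D, F}
  {D, E}  = ᶜ of {A, B, C, F}
  {A, B, D, E}  = {A, B} ∪ {B, D, E}
  {A, C, E, F}  = {A, C, F} ∪ {C, E, F}
  {B, D, E, F}  = {D, F} ∪ {B, D, E}
  {A, B, C, D, E}  = {A, B, D} ∪ {A, B, C, E}
  {A, B, C, E, F}  = {A, B} ∪ {C, E, F}
  {A, B, D, E, F}  = {A, B, D, F} ∪ {B, D, E}
  {A, C, D, E, F}  = {A, C, F} ∪ {C, D, E, F}
  {B, C, D, E, F}  = {C, D, E, F} ∪ {B, D, E}
  (now 26)
Step 3 (14 new):
  {A}  = ᶜ of {B, C, D, E, F}
  {B}  = ᶜ of {A, C, D, E, F}
  {C}  = ᶜ of {A, B, D, E, F}
  {D}  = ᶜ of {A, B, C, E, F}
  {F}  = ᶜ of {A, B, C, D, E}
  {A, C}  = ᶜ of {B, D, E, F}
  {B, D}  = ᶜ of {A, C, E, F}
  {C, F}  = ᶜ of {A, B, D, E}
  {A, B, E}  = {B, E} ∪ {A, B}
  {B, C, E}  = {B, E} ∪ {C, E}
  {C, D, E}  = {D, E} ∪ {C, E}
  {D, E, F}  = {D, E} ∪ {D, F}
  {B, C, D, E}  = {C, E} ∪ {B, D, E}
  {B, C, E, F}  = {B, E} ∪ {C, E, F}
  (now 40)
Step 4 adds 23:
  {A, D}  = ᶜ of {B, C, E, F}
  {A, E}  = {A} ∪ {E}
  {A, F}  = ᶜ of {B, C, D, E}
  {B, C}  = {B} ∪ {C}
  {B, F}  = {B} ∪ {F}
  {C, D}  = {C} ∪ {D}
  {E, F}  = {F} ∪ {E}
  {A, B, C}  = ᶜ of {D, E, F}
  {A, B, F}  = ᶜ of {C, D, E}
  {A, C, D}  = {A, C} ∪ {D}
  {A, C, E}  = {A, C} ∪ {C, E}
  {A, D, E}  = {D, E} ∪ {A}
  {A, D, F}  = ᶜ of {B, C, E}
  {B, C, D}  = {C} ∪ {B, D}
  {B, C, F}  = {B} ∪ {C, F}
  {B, D, F}  = {B} ∪ {D, F}
  {B, E, F}  = {B, E} ∪ {F}
  {C, D, F}  = ᶜ of {A, B, E}
  {A, B, C, D}  = {A, C} ∪ {A, B, D}
  {A, B, E, F}  = {A, B, E} ∪ {F}
  {A, C, D, E}  = {D, E} ∪ {A, C}
  {A, D, E, F}  = {D, E, F} ∪ {A}
  {B, C, D, F}  = {C, F} ∪ {B, D}
  (now 63)
Step 5: +1 →
  {A, E, F}  = ᶜ of {B, C, D}
  (now 64)
Step 6: no new sets; the family is a σ-algebra.

Therefore σ(𝒞) = { {}, {A}, {B}, {C}, {D}, {E}, {F}, {A, B}, {A, C}, {A, D}, {A, E}, {A, F}, {B, C}, {B, D}, {B, E}, {B, F}, {C, D}, {C, E}, {C, F}, {D, E}, {D, F}, {E, F}, {A, B, C}, {A, B, D}, {A, B, E}, {A, B, F}, {A, C, D}, {A, C, E}, {A, C, F}, {A, D, E}, {A, D, F}, {A, E, F}, {B, C, D}, {B, C, E}, {B, C, F}, {B, D, E}, {B, D, F}, {B, E, F}, {C, D, E}, {C, D, F}, {C, E, F}, {D, E, F}, {A, B, C, D}, {A, B, C, E}, {A, B, C, F}, {A, B, D, E}, {A, B, D, F}, {A, B, E, F}, {A, C, D, E}, {A, C, D, F}, {A, C, E, F}, {A, D, E, F}, {B, C, D, E}, {B, C, D, F}, {B, C, E, F}, {B, D, E, F}, {C, D, E, F}, {A, B, C, D, E}, {A, B, C, D, F}, {A, B, C, E, F}, {A, B, D, E, F}, {A, C, D, E, F}, {B, C, D, E, F}, Ω } (|σ(𝒞)| = 64).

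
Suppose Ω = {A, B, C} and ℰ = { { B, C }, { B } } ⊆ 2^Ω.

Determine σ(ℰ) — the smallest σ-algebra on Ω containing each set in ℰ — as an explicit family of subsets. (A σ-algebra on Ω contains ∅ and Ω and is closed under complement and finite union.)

|σ(ℰ)| = 8.  σ(ℰ) = { {  }, { A }, { B }, { C }, { A, B }, { A, C }, { B, C }, Ω }

Working:
Start: ℰ ∪ {∅, Ω} = { {  }, { B }, { B, C }, Ω }.
Round 1: 2 new —
  { A }  = complement { B, C }
  { A, C }  = complement { B }
  |family| = 6
Round 2: 1 new —
  { A, B }  = { B } ∪ { A }
  |family| = 7
Round 3 adds 1:
  { C }  = complement { A, B }
  |family| = 8
Round 4: already closed under ᶜ and ∪.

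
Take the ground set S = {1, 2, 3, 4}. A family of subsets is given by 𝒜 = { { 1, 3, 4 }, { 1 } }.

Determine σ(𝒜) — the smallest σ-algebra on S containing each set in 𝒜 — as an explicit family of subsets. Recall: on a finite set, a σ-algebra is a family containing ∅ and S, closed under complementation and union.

Begin from { {  }, { 1 }, { 1, 3, 4 }, S } (that is, 𝒜 plus ∅ and S).
Iteration 1. New:
  { 2 }  = { 1, 3, 4 }ᶜ
  { 2, 3, 4 }  = { 1 }ᶜ
  [6 total]
Iteration 2 adds 1:
  { 1, 2 }  = { 2 } ∪ { 1 }
  [7 total]
Iteration 3: +1 →
  { 3, 4 }  = { 1, 2 }ᶜ
  [8 total]
Iteration 4 adds nothing — fixpoint reached.

σ(𝒜) = { {  }, { 1 }, { 2 }, { 1, 2 }, { 3, 4 }, { 1, 3, 4 }, { 2, 3, 4 }, S }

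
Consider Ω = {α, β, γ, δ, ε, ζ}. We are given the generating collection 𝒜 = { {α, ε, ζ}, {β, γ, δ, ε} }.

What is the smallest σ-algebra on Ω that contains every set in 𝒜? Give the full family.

σ(𝒜) = { ∅, {ε}, {α, ζ}, {α, ε, ζ}, {β, γ, δ}, {β, γ, δ, ε}, {α, β, γ, δ, ζ}, Ω }

Working:
Take S₀ = 𝒜 ∪ {∅, Ω} = { ∅, {α, ε, ζ}, {β, γ, δ, ε}, Ω }.
Step 1: +2 →
  {α, ζ}  = ᶜ of {β, γ, δ, ε}
  {β, γ, δ}  = ᶜ of {α, ε, ζ}
  — 6 sets.
Step 2: 1 new —
  {α, β, γ, δ, ζ}  = {β, γ, δ} ∪ {α, ζ}
  — 7 sets.
Step 3 adds 1:
  {ε}  = ᶜ of {α, β, γ, δ, ζ}
  — 8 sets.
Step 4 adds nothing — fixpoint reached.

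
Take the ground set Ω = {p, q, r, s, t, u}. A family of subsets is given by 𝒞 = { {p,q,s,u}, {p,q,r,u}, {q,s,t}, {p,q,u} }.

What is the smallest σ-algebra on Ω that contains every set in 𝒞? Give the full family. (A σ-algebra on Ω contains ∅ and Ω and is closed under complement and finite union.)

σ(𝒞) (32 sets): { ∅, {q}, {r}, {s}, {t}, {p,u}, {q,r}, {q,s}, {q,t}, {r,s}, {r,t}, {s,t}, {p,q,u}, {p,r,u}, {p,s,u}, {p,t,u}, {q,r,s}, {q,r,t}, {q,s,t}, {r,s,t}, {p,q,r,u}, {p,q,s,u}, {p,q,t,u}, {p,r,s,u}, {p,r,t,u}, {p,s,t,u}, {q,r,s,t}, {p,q,r,s,u}, {p,q,r,t,u}, {p,q,s,t,u}, {p,r,s,t,u}, Ω }

Check:
Start: 𝒞 ∪ {∅, Ω} = { ∅, {p,q,u}, {q,s,t}, {p,q,r,u}, {p,q,s,u}, Ω }.
Iteration 1 (6 new):
  {r,t}  = Ω∖{p,q,s,u}
  {s,t}  = Ω∖{p,q,r,u}
  {p,r,u}  = Ω∖{q,s,t}
  {r,s,t}  = Ω∖{p,q,u}
  {p,q,r,s,u}  = {p,q,s,u} ∪ {p,q,r,u}
  {p,q,s,t,u}  = {p,q,s,u} ∪ {q,s,t}
  — 12 sets.
Iteration 2: 6 new —
  {r}  = Ω∖{p,q,s,t,u}
  {t}  = Ω∖{p,q,r,s,u}
  {p,r,t,u}  = {p,r,u} ∪ {r,t}
  {q,r,s,t}  = {r,s,t} ∪ {q,s,t}
  {p,q,r,t,u}  = {p,q,r,u} ∪ {r,t}
  {p,r,s,t,u}  = {r,s,t} ∪ {p,r,u}
  — 18 sets.
Iteration 3 (5 new):
  {q}  = Ω∖{p,r,s,t,u}
  {s}  = Ω∖{p,q,r,t,u}
  {p,u}  = Ω∖{q,r,s,t}
  {q,s}  = Ω∖{p,r,t,u}
  {p,q,t,u}  = {p,q,u} ∪ {t}
  — 23 sets.
Iteration 4 (9 new):
  {q,r}  = {q} ∪ {r}
  {q,t}  = {q} ∪ {t}
  {r,s}  = Ω∖{p,q,t,u}
  {p,s,u}  = {p,u} ∪ {s}
  {p,t,u}  = {p,u} ∪ {t}
  {q,r,s}  = {r} ∪ {q,s}
  {q,r,t}  = {q} ∪ {r,t}
  {p,r,s,u}  = {p,r,u} ∪ {s}
  {p,s,t,u}  = {p,u} ∪ {s,t}
  — 32 sets.
Iteration 5: already closed under ᶜ and ∪.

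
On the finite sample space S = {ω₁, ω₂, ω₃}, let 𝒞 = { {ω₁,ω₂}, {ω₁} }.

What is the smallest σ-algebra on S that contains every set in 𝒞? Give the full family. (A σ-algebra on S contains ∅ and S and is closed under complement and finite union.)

Take S₀ = 𝒞 ∪ {∅, S} = { {}, {ω₁}, {ω₁,ω₂}, S }.
Iteration 1: 2 new —
  {ω₃}  = S∖{ω₁,ω₂}
  {ω₂,ω₃}  = S∖{ω₁}
  (now 6)
Iteration 2: 1 new —
  {ω₁,ω₃}  = {ω₃} ∪ {ω₁}
  (now 7)
Iteration 3: 1 new —
  {ω₂}  = S∖{ω₁,ω₃}
  (now 8)
Iteration 4: stable.

σ(𝒞) = { {}, {ω₁}, {ω₂}, {ω₃}, {ω₁,ω₂}, {ω₁,ω₃}, {ω₂,ω₃}, S }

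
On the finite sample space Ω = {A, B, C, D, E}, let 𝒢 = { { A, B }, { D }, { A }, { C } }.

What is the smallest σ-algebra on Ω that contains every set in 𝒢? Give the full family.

Initial family (6 sets): { {}, { A }, { C }, { D }, { A, B }, Ω }.
Iteration 1. New:
  { A, C }  = { C } ∪ { A }
  { A, D }  = { D } ∪ { A }
  { C, D }  = { C } ∪ { D }
  { A, B, C }  = { C } ∪ { A, B }
  { A, B, D }  = { A, B } ∪ { D }
  { C, D, E }  = ᶜ of { A, B }
  { A, B, C, E }  = ᶜ of { D }
  { A, B, D, E }  = ᶜ of { C }
  { B, C, D, E }  = ᶜ of { A }
  (now 15)
Iteration 2 (8 new):
  { C, E }  = ᶜ of { A, B, D }
  { D, E }  = ᶜ of { A, B, C }
  { A, B, E }  = ᶜ of { C, D }
  { A, C, D }  = { C, D } ∪ { A, D }
  { B, C, E }  = ᶜ of { A, D }
  { B, D, E }  = ᶜ of { A, C }
  { A, B, C, D }  = { C, D } ∪ { A, B, C }
  { A, C, D, E }  = { C, D, E } ∪ { A, D }
  (now 23)
Iteration 3: +5 →
  { B }  = ᶜ of { A, C, D, E }
  { E }  = ᶜ of { A, B, C, D }
  { B, E }  = ᶜ of { A, C, D }
  { A, C, E }  = { A, C } ∪ { C, E }
  { A, D, E }  = { D, E } ∪ { A, D }
  (now 28)
Iteration 4 (4 new):
  { A, E }  = { E } ∪ { A }
  { B, C }  = ᶜ of { A, D, E }
  { B, D }  = ᶜ of { A, C, E }
  { B, C, D }  = { C, D } ∪ { B }
  (now 32)
After Iteration 5 the family is unchanged; done.

|σ(𝒢)| = 32.  σ(𝒢) = { {}, { A }, { B }, { C }, { D }, { E }, { A, B }, { A, C }, { A, D }, { A, E }, { B, C }, { B, D }, { B, E }, { C, D }, { C, E }, { D, E }, { A, B, C }, { A, B, D }, { A, B, E }, { A, C, D }, { A, C, E }, { A, D, E }, { B, C, D }, { B, C, E }, { B, D, E }, { C, D, E }, { A, B, C, D }, { A, B, C, E }, { A, B, D, E }, { A, C, D, E }, { B, C, D, E }, Ω }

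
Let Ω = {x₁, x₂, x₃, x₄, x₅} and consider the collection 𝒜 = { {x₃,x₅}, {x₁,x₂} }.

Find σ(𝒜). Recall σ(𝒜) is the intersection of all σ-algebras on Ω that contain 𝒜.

Take S₀ = 𝒜 ∪ {∅, Ω} = { {}, {x₁,x₂}, {x₃,x₅}, Ω }.
Step 1: 3 new —
  {x₁,x₂,x₄}  = {x₃,x₅}ᶜ
  {x₃,x₄,x₅}  = {x₁,x₂}ᶜ
  {x₁,x₂,x₃,x₅}  = {x₃,x₅} ∪ {x₁,x₂}
  — 7 sets.
Step 2 (1 new):
  {x₄}  = {x₁,x₂,x₃,x₅}ᶜ
  — 8 sets.
Step 3 adds nothing — fixpoint reached.

Hence σ(𝒜) has 8 members: { {}, {x₄}, {x₁,x₂}, {x₃,x₅}, {x₁,x₂,x₄}, {x₃,x₄,x₅}, {x₁,x₂,x₃,x₅}, Ω }.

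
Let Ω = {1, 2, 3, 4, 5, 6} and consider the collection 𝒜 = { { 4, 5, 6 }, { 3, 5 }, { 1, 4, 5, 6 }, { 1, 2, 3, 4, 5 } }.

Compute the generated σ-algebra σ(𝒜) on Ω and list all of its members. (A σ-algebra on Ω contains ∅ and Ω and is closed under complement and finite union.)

Seed the family with 𝒜 together with ∅ and Ω: { {  }, { 3, 5 }, { 4, 5, 6 }, { 1, 4, 5, 6 }, { 1, 2, 3, 4, 5 }, Ω }.
Pass 1. New:
  { 6 }  = { 1, 2, 3, 4, 5 }ᶜ
  { 2, 3 }  = { 1, 4, 5, 6 }ᶜ
  { 1, 2, 3 }  = { 4, 5, 6 }ᶜ
  { 1, 2, 4, 6 }  = { 3, 5 }ᶜ
  { 3, 4, 5, 6 }  = { 3, 5 } ∪ { 4, 5, 6 }
  { 1, 3, 4, 5, 6 }  = { 3, 5 } ∪ { 1, 4, 5, 6 }
  [12 total]
Pass 2: +10 →
  { 2 }  = { 1, 3, 4, 5, 6 }ᶜ
  { 1, 2 }  = { 3, 4, 5, 6 }ᶜ
  { 2, 3, 5 }  = { 2, 3 } ∪ { 3, 5 }
  { 2, 3, 6 }  = { 6 } ∪ { 2, 3 }
  { 3, 5, 6 }  = { 6 } ∪ { 3, 5 }
  { 1, 2, 3, 5 }  = { 1, 2, 3 } ∪ { 3, 5 }
  { 1, 2, 3, 6 }  = { 1, 2, 3 } ∪ { 6 }
  { 1, 2, 3, 4, 6 }  = { 1, 2, 4, 6 } ∪ { 1, 2, 3 }
  { 1, 2, 4, 5, 6 }  = { 1, 2, 4, 6 } ∪ { 1, 4, 5, 6 }
  { 2, 3, 4, 5, 6 }  = { 3, 4, 5, 6 } ∪ { 2, 3 }
  [22 total]
Pass 3. New:
  { 1 }  = { 2, 3, 4, 5, 6 }ᶜ
  { 3 }  = { 1, 2, 4, 5, 6 }ᶜ
  { 5 }  = { 1, 2, 3, 4, 6 }ᶜ
  { 2, 6 }  = { 2 } ∪ { 6 }
  { 4, 5 }  = { 1, 2, 3, 6 }ᶜ
  { 4, 6 }  = { 1, 2, 3, 5 }ᶜ
  { 1, 2, 4 }  = { 3, 5, 6 }ᶜ
  { 1, 2, 6 }  = { 1, 2 } ∪ { 6 }
  { 1, 4, 5 }  = { 2, 3, 6 }ᶜ
  { 1, 4, 6 }  = { 2, 3, 5 }ᶜ
  { 2, 3, 5, 6 }  = { 2 } ∪ { 3, 5, 6 }
  { 2, 4, 5, 6 }  = { 2 } ∪ { 4, 5, 6 }
  { 1, 2, 3, 5, 6 }  = { 3, 5 } ∪ { 1, 2, 3, 6 }
  [35 total]
Pass 4: +23 →
  { 4 }  = { 1, 2, 3, 5, 6 }ᶜ
  { 1, 3 }  = { 2, 4, 5, 6 }ᶜ
  { 1, 4 }  = { 2, 3, 5, 6 }ᶜ
  { 1, 5 }  = { 5 } ∪ { 1 }
  { 1, 6 }  = { 6 } ∪ { 1 }
  { 2, 5 }  = { 2 } ∪ { 5 }
  { 3, 6 }  = { 6 } ∪ { 3 }
  { 5, 6 }  = { 6 } ∪ { 5 }
  { 1, 2, 5 }  = { 1, 2 } ∪ { 5 }
  { 1, 3, 5 }  = { 3, 5 } ∪ { 1 }
  { 2, 4, 5 }  = { 2 } ∪ { 4, 5 }
  { 2, 4, 6 }  = { 2 } ∪ { 4, 6 }
  { 2, 5, 6 }  = { 2, 6 } ∪ { 5 }
  { 3, 4, 5 }  = { 1, 2, 6 }ᶜ
  { 3, 4, 6 }  = { 3 } ∪ { 4, 6 }
  { 1, 2, 3, 4 }  = { 1, 2, 3 } ∪ { 1, 2, 4 }
  { 1, 2, 4, 5 }  = { 1, 4, 5 } ∪ { 1, 2 }
  { 1, 2, 5, 6 }  = { 5 } ∪ { 1, 2, 6 }
  { 1, 3, 4, 5 }  = { 2, 6 }ᶜ
  { 1, 3, 4, 6 }  = { 1, 4, 6 } ∪ { 3 }
  { 1, 3, 5, 6 }  = { 3, 5, 6 } ∪ { 1 }
  { 2, 3, 4, 5 }  = { 4, 5 } ∪ { 2, 3, 5 }
  { 2, 3, 4, 6 }  = { 2, 3, 6 } ∪ { 4, 6 }
  [58 total]
Pass 5: 6 new —
  { 2, 4 }  = { 1, 3, 5, 6 }ᶜ
  { 3, 4 }  = { 1, 2, 5, 6 }ᶜ
  { 1, 3, 4 }  = { 2, 5, 6 }ᶜ
  { 1, 3, 6 }  = { 2, 4, 5 }ᶜ
  { 1, 5, 6 }  = { 5, 6 } ∪ { 1, 6 }
  { 2, 3, 4 }  = { 2, 3 } ∪ { 4 }
  [64 total]
Pass 6 adds nothing — fixpoint reached.

Hence σ(𝒜) has 64 members: { {  }, { 1 }, { 2 }, { 3 }, { 4 }, { 5 }, { 6 }, { 1, 2 }, { 1, 3 }, { 1, 4 }, { 1, 5 }, { 1, 6 }, { 2, 3 }, { 2, 4 }, { 2, 5 }, { 2, 6 }, { 3, 4 }, { 3, 5 }, { 3, 6 }, { 4, 5 }, { 4, 6 }, { 5, 6 }, { 1, 2, 3 }, { 1, 2, 4 }, { 1, 2, 5 }, { 1, 2, 6 }, { 1, 3, 4 }, { 1, 3, 5 }, { 1, 3, 6 }, { 1, 4, 5 }, { 1, 4, 6 }, { 1, 5, 6 }, { 2, 3, 4 }, { 2, 3, 5 }, { 2, 3, 6 }, { 2, 4, 5 }, { 2, 4, 6 }, { 2, 5, 6 }, { 3, 4, 5 }, { 3, 4, 6 }, { 3, 5, 6 }, { 4, 5, 6 }, { 1, 2, 3, 4 }, { 1, 2, 3, 5 }, { 1, 2, 3, 6 }, { 1, 2, 4, 5 }, { 1, 2, 4, 6 }, { 1, 2, 5, 6 }, { 1, 3, 4, 5 }, { 1, 3, 4, 6 }, { 1, 3, 5, 6 }, { 1, 4, 5, 6 }, { 2, 3, 4, 5 }, { 2, 3, 4, 6 }, { 2, 3, 5, 6 }, { 2, 4, 5, 6 }, { 3, 4, 5, 6 }, { 1, 2, 3, 4, 5 }, { 1, 2, 3, 4, 6 }, { 1, 2, 3, 5, 6 }, { 1, 2, 4, 5, 6 }, { 1, 3, 4, 5, 6 }, { 2, 3, 4, 5, 6 }, Ω }.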